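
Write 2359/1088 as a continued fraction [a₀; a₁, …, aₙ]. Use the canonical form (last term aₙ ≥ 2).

2359 = 2·1088 + 183
1088 = 5·183 + 173
183 = 1·173 + 10
173 = 17·10 + 3
10 = 3·3 + 1
3 = 3·1 + 0  (stop)
So 2359/1088 = [2; 5, 1, 17, 3, 3].

[2; 5, 1, 17, 3, 3]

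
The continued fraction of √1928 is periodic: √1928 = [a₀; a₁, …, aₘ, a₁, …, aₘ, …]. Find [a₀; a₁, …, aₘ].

[43; 1, 9, 1, 86]

a₀ = ⌊√1928⌋ = 43.
With m₀=0, d₀=1 and mₖ₊₁ = dₖaₖ − mₖ, dₖ₊₁ = (n − mₖ₊₁²)/dₖ, aₖ₊₁ = ⌊(a₀+mₖ₊₁)/dₖ₊₁⌋:
  k=1: m=43, d=79, a=1
  k=2: m=36, d=8, a=9
  k=3: m=36, d=79, a=1
  k=4: m=43, d=1, a=86
d=1 and a=2a₀=86 at k=4, so the next step gives (m, d) = (43, 79) again — its k=1 value — and the period has length 4.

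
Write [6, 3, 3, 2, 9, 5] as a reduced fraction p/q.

Using pₖ = aₖpₖ₋₁ + pₖ₋₂ and qₖ = aₖqₖ₋₁ + qₖ₋₂:
  k=0: a=6, p=6, q=1
  k=1: a=3, p=19, q=3
  k=2: a=3, p=63, q=10
  k=3: a=2, p=145, q=23
  k=4: a=9, p=1368, q=217
  k=5: a=5, p=6985, q=1108

6985/1108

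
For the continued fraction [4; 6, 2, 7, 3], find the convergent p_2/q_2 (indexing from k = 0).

Using pₖ = aₖpₖ₋₁ + pₖ₋₂, qₖ = aₖqₖ₋₁ + qₖ₋₂ (with p₋₁=1, p₋₂=0, q₋₁=0, q₋₂=1):
  k=0: a=4, p=4, q=1
  k=1: a=6, p=25, q=6
  k=2: a=2, p=54, q=13

54/13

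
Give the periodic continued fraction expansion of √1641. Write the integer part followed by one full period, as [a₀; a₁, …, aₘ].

a₀ = ⌊√1641⌋ = 40.

[40; 1, 1, 26, 1, 1, 80]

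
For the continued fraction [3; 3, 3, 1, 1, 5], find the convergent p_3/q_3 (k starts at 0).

43/13

Using pₖ = aₖpₖ₋₁ + pₖ₋₂, qₖ = aₖqₖ₋₁ + qₖ₋₂ (with p₋₁=1, p₋₂=0, q₋₁=0, q₋₂=1):
  k=0: a=3, p=3, q=1
  k=1: a=3, p=10, q=3
  k=2: a=3, p=33, q=10
  k=3: a=1, p=43, q=13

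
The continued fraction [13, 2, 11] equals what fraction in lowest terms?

310/23

Fold from the inside: start with 11/1.
  2 + 1/11 = 23/11
  13 + 11/23 = 310/23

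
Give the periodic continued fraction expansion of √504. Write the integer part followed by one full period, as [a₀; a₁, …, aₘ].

a₀ = ⌊√504⌋ = 22.

[22; 2, 4, 2, 44]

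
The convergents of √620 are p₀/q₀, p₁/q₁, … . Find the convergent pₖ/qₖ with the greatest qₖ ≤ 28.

√620 = [24; 1, 8, 1, 48, …] (period length 4).
Convergents:
  p_0/q_0 = 24/1
  p_1/q_1 = 25/1
  p_2/q_2 = 224/9
  p_3/q_3 = 249/10
  p_4/q_4 = 12176/489
q_3 = 10 ≤ 28 < 489 = q_4, so the answer is 249/10.

249/10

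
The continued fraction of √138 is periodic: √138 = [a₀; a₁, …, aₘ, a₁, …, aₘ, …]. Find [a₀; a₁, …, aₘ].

[11; 1, 2, 1, 22]

a₀ = ⌊√138⌋ = 11.
With m₀=0, d₀=1 and mₖ₊₁ = dₖaₖ − mₖ, dₖ₊₁ = (n − mₖ₊₁²)/dₖ, aₖ₊₁ = ⌊(a₀+mₖ₊₁)/dₖ₊₁⌋:
  k=1: m=11, d=17, a=1
  k=2: m=6, d=6, a=2
  k=3: m=6, d=17, a=1
  k=4: m=11, d=1, a=22
d=1 and a=2a₀=22 at k=4, so the next step gives (m, d) = (11, 17) again — its k=1 value — and the period has length 4.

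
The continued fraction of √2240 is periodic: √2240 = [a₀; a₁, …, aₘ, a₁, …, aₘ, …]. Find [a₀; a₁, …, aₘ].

[47; 3, 23, 3, 94]

a₀ = ⌊√2240⌋ = 47.
With m₀=0, d₀=1 and mₖ₊₁ = dₖaₖ − mₖ, dₖ₊₁ = (n − mₖ₊₁²)/dₖ, aₖ₊₁ = ⌊(a₀+mₖ₊₁)/dₖ₊₁⌋:
  k=1: m=47, d=31, a=3
  k=2: m=46, d=4, a=23
  k=3: m=46, d=31, a=3
  k=4: m=47, d=1, a=94
d=1 and a=2a₀=94 at k=4, so the next step gives (m, d) = (47, 31) again — its k=1 value — and the period has length 4.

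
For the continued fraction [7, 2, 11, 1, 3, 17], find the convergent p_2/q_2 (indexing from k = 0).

172/23

Using pₖ = aₖpₖ₋₁ + pₖ₋₂, qₖ = aₖqₖ₋₁ + qₖ₋₂ (with p₋₁=1, p₋₂=0, q₋₁=0, q₋₂=1):
  k=0: a=7, p=7, q=1
  k=1: a=2, p=15, q=2
  k=2: a=11, p=172, q=23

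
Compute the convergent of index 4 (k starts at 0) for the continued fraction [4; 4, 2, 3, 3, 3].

Using pₖ = aₖpₖ₋₁ + pₖ₋₂, qₖ = aₖqₖ₋₁ + qₖ₋₂ (with p₋₁=1, p₋₂=0, q₋₁=0, q₋₂=1):
  k=0: a=4, p=4, q=1
  k=1: a=4, p=17, q=4
  k=2: a=2, p=38, q=9
  k=3: a=3, p=131, q=31
  k=4: a=3, p=431, q=102

431/102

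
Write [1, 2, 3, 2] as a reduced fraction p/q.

Fold from the inside: start with 2/1.
  3 + 1/2 = 7/2
  2 + 2/7 = 16/7
  1 + 7/16 = 23/16

23/16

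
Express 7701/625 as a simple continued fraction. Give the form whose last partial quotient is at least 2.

[12; 3, 9, 7, 3]

7701 = 12·625 + 201
625 = 3·201 + 22
201 = 9·22 + 3
22 = 7·3 + 1
3 = 3·1 + 0  (stop)
So 7701/625 = [12; 3, 9, 7, 3].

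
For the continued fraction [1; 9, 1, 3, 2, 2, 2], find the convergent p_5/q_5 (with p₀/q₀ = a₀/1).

Using pₖ = aₖpₖ₋₁ + pₖ₋₂, qₖ = aₖqₖ₋₁ + qₖ₋₂ (with p₋₁=1, p₋₂=0, q₋₁=0, q₋₂=1):
  k=0: a=1, p=1, q=1
  k=1: a=9, p=10, q=9
  k=2: a=1, p=11, q=10
  k=3: a=3, p=43, q=39
  k=4: a=2, p=97, q=88
  k=5: a=2, p=237, q=215

237/215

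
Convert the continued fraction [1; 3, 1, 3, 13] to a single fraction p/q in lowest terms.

252/199

Using pₖ = aₖpₖ₋₁ + pₖ₋₂ and qₖ = aₖqₖ₋₁ + qₖ₋₂:
  k=0: a=1, p=1, q=1
  k=1: a=3, p=4, q=3
  k=2: a=1, p=5, q=4
  k=3: a=3, p=19, q=15
  k=4: a=13, p=252, q=199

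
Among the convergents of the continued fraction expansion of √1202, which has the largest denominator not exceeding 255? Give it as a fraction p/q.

√1202 = [34; 1, 2, 34, 2, 1, 68, …] (period length 6).
Convergents:
  p_0/q_0 = 34/1
  p_1/q_1 = 35/1
  p_2/q_2 = 104/3
  p_3/q_3 = 3571/103
  p_4/q_4 = 7246/209
  p_5/q_5 = 10817/312
q_4 = 209 ≤ 255 < 312 = q_5, so the answer is 7246/209.

7246/209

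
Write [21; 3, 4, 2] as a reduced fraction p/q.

618/29

Fold from the inside: start with 2/1.
  4 + 1/2 = 9/2
  3 + 2/9 = 29/9
  21 + 9/29 = 618/29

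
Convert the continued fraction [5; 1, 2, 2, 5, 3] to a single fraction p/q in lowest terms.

Using pₖ = aₖpₖ₋₁ + pₖ₋₂ and qₖ = aₖqₖ₋₁ + qₖ₋₂:
  k=0: a=5, p=5, q=1
  k=1: a=1, p=6, q=1
  k=2: a=2, p=17, q=3
  k=3: a=2, p=40, q=7
  k=4: a=5, p=217, q=38
  k=5: a=3, p=691, q=121

691/121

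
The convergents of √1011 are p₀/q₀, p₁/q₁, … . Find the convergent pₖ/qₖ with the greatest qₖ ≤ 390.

√1011 = [31; 1, 3, 1, 9, 1, 3, 1, 62, …] (period length 8).
Convergents:
  p_0/q_0 = 31/1
  p_1/q_1 = 32/1
  p_2/q_2 = 127/4
  p_3/q_3 = 159/5
  p_4/q_4 = 1558/49
  p_5/q_5 = 1717/54
  p_6/q_6 = 6709/211
  p_7/q_7 = 8426/265
  p_8/q_8 = 529121/16641
q_7 = 265 ≤ 390 < 16641 = q_8, so the answer is 8426/265.

8426/265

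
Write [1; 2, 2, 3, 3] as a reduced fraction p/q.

79/56

Using pₖ = aₖpₖ₋₁ + pₖ₋₂ and qₖ = aₖqₖ₋₁ + qₖ₋₂:
  k=0: a=1, p=1, q=1
  k=1: a=2, p=3, q=2
  k=2: a=2, p=7, q=5
  k=3: a=3, p=24, q=17
  k=4: a=3, p=79, q=56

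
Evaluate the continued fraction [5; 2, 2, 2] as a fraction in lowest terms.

Fold from the inside: start with 2/1.
  2 + 1/2 = 5/2
  2 + 2/5 = 12/5
  5 + 5/12 = 65/12

65/12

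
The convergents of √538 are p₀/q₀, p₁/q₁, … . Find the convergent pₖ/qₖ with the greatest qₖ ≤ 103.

1786/77

√538 = [23; 5, 7, 1, 1, 7, 5, 46, …] (period length 7).
Convergents:
  p_0/q_0 = 23/1
  p_1/q_1 = 116/5
  p_2/q_2 = 835/36
  p_3/q_3 = 951/41
  p_4/q_4 = 1786/77
  p_5/q_5 = 13453/580
q_4 = 77 ≤ 103 < 580 = q_5, so the answer is 1786/77.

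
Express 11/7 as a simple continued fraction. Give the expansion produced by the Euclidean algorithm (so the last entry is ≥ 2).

[1; 1, 1, 3]

11 = 1*7 + 4
7 = 1*4 + 3
4 = 1*3 + 1
3 = 3*1 + 0  (stop)
So 11/7 = [1; 1, 1, 3].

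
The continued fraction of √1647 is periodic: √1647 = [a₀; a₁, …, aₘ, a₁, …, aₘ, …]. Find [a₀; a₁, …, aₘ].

a₀ = ⌊√1647⌋ = 40.
With m₀=0, d₀=1 and mₖ₊₁ = dₖaₖ − mₖ, dₖ₊₁ = (n − mₖ₊₁²)/dₖ, aₖ₊₁ = ⌊(a₀+mₖ₊₁)/dₖ₊₁⌋:
  k=1: m=40, d=47, a=1
  k=2: m=7, d=34, a=1
  k=3: m=27, d=27, a=2
  k=4: m=27, d=34, a=1
  k=5: m=7, d=47, a=1
  k=6: m=40, d=1, a=80
d=1 and a=2a₀=80 at k=6, so the next step gives (m, d) = (40, 47) again — its k=1 value — and the period has length 6.

[40; 1, 1, 2, 1, 1, 80]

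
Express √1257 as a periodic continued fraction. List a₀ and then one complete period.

[35; 2, 4, 1, 22, 1, 4, 2, 70]

a₀ = ⌊√1257⌋ = 35.
With m₀=0, d₀=1 and mₖ₊₁ = dₖaₖ − mₖ, dₖ₊₁ = (n − mₖ₊₁²)/dₖ, aₖ₊₁ = ⌊(a₀+mₖ₊₁)/dₖ₊₁⌋:
  k=1: m=35, d=32, a=2
  k=2: m=29, d=13, a=4
  k=3: m=23, d=56, a=1
  k=4: m=33, d=3, a=22
  k=5: m=33, d=56, a=1
  k=6: m=23, d=13, a=4
  k=7: m=29, d=32, a=2
  k=8: m=35, d=1, a=70
d=1 and a=2a₀=70 at k=8, so the next step gives (m, d) = (35, 32) again — its k=1 value — and the period has length 8.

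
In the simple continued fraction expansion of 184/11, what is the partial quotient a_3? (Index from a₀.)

184 = 16·11 + 8   →  a_0 = 16
11 = 1·8 + 3   →  a_1 = 1
8 = 2·3 + 2   →  a_2 = 2
3 = 1·2 + 1   →  a_3 = 1

1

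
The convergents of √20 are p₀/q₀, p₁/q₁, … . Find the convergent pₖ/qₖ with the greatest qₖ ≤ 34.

76/17

√20 = [4; 2, 8, …] (period length 2).
Convergents:
  p_0/q_0 = 4/1
  p_1/q_1 = 9/2
  p_2/q_2 = 76/17
  p_3/q_3 = 161/36
q_2 = 17 ≤ 34 < 36 = q_3, so the answer is 76/17.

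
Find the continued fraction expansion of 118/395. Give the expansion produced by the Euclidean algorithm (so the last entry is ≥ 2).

[0; 3, 2, 1, 7, 5]

118 = 0*395 + 118
395 = 3*118 + 41
118 = 2*41 + 36
41 = 1*36 + 5
36 = 7*5 + 1
5 = 5*1 + 0  (stop)
So 118/395 = [0; 3, 2, 1, 7, 5].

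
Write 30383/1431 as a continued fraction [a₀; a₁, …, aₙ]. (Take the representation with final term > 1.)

30383 = 21×1431 + 332
1431 = 4×332 + 103
332 = 3×103 + 23
103 = 4×23 + 11
23 = 2×11 + 1
11 = 11×1 + 0  (stop)
So 30383/1431 = [21; 4, 3, 4, 2, 11].

[21; 4, 3, 4, 2, 11]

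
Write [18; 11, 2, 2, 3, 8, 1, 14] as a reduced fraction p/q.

485671/26851

Using pₖ = aₖpₖ₋₁ + pₖ₋₂ and qₖ = aₖqₖ₋₁ + qₖ₋₂:
  k=0: a=18, p=18, q=1
  k=1: a=11, p=199, q=11
  k=2: a=2, p=416, q=23
  k=3: a=2, p=1031, q=57
  k=4: a=3, p=3509, q=194
  k=5: a=8, p=29103, q=1609
  k=6: a=1, p=32612, q=1803
  k=7: a=14, p=485671, q=26851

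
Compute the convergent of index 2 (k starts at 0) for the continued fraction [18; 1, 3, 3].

75/4

Using pₖ = aₖpₖ₋₁ + pₖ₋₂, qₖ = aₖqₖ₋₁ + qₖ₋₂ (with p₋₁=1, p₋₂=0, q₋₁=0, q₋₂=1):
  k=0: a=18, p=18, q=1
  k=1: a=1, p=19, q=1
  k=2: a=3, p=75, q=4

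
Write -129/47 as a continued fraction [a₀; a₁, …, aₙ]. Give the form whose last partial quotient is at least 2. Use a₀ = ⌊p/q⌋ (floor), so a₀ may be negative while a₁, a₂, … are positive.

-129 = -3×47 + 12
47 = 3×12 + 11
12 = 1×11 + 1
11 = 11×1 + 0  (stop)
So -129/47 = [-3; 3, 1, 11].

[-3; 3, 1, 11]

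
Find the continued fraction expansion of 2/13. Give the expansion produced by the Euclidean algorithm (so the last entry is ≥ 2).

[0; 6, 2]

2 = 0*13 + 2
13 = 6*2 + 1
2 = 2*1 + 0  (stop)
So 2/13 = [0; 6, 2].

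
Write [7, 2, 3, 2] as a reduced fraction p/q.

Fold from the inside: start with 2/1.
  3 + 1/2 = 7/2
  2 + 2/7 = 16/7
  7 + 7/16 = 119/16

119/16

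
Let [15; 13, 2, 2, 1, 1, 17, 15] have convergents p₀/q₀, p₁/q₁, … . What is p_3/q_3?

1010/67

Using pₖ = aₖpₖ₋₁ + pₖ₋₂, qₖ = aₖqₖ₋₁ + qₖ₋₂ (with p₋₁=1, p₋₂=0, q₋₁=0, q₋₂=1):
  k=0: a=15, p=15, q=1
  k=1: a=13, p=196, q=13
  k=2: a=2, p=407, q=27
  k=3: a=2, p=1010, q=67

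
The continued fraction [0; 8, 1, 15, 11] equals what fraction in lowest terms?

Fold from the inside: start with 11/1.
  15 + 1/11 = 166/11
  1 + 11/166 = 177/166
  8 + 166/177 = 1582/177
  0 + 177/1582 = 177/1582

177/1582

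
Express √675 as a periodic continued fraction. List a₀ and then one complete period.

a₀ = ⌊√675⌋ = 25.
With m₀=0, d₀=1 and mₖ₊₁ = dₖaₖ − mₖ, dₖ₊₁ = (n − mₖ₊₁²)/dₖ, aₖ₊₁ = ⌊(a₀+mₖ₊₁)/dₖ₊₁⌋:
  k=1: m=25, d=50, a=1
  k=2: m=25, d=1, a=50
d=1 and a=2a₀=50 at k=2, so the next step gives (m, d) = (25, 50) again — its k=1 value — and the period has length 2.

[25; 1, 50]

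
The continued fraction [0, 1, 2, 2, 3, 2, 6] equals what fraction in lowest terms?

251/354

Fold from the inside: start with 6/1.
  2 + 1/6 = 13/6
  3 + 6/13 = 45/13
  2 + 13/45 = 103/45
  2 + 45/103 = 251/103
  1 + 103/251 = 354/251
  0 + 251/354 = 251/354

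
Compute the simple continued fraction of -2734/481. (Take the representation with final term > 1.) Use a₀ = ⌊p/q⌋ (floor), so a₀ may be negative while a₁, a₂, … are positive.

-2734 = -6*481 + 152
481 = 3*152 + 25
152 = 6*25 + 2
25 = 12*2 + 1
2 = 2*1 + 0  (stop)
So -2734/481 = [-6; 3, 6, 12, 2].

[-6; 3, 6, 12, 2]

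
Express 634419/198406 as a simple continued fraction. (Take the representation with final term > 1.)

634419 = 3*198406 + 39201
198406 = 5*39201 + 2401
39201 = 16*2401 + 785
2401 = 3*785 + 46
785 = 17*46 + 3
46 = 15*3 + 1
3 = 3*1 + 0  (stop)
So 634419/198406 = [3; 5, 16, 3, 17, 15, 3].

[3; 5, 16, 3, 17, 15, 3]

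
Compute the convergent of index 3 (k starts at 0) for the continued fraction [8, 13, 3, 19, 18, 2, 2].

Using pₖ = aₖpₖ₋₁ + pₖ₋₂, qₖ = aₖqₖ₋₁ + qₖ₋₂ (with p₋₁=1, p₋₂=0, q₋₁=0, q₋₂=1):
  k=0: a=8, p=8, q=1
  k=1: a=13, p=105, q=13
  k=2: a=3, p=323, q=40
  k=3: a=19, p=6242, q=773

6242/773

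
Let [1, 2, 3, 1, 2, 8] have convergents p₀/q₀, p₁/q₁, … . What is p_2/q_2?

10/7

Using pₖ = aₖpₖ₋₁ + pₖ₋₂, qₖ = aₖqₖ₋₁ + qₖ₋₂ (with p₋₁=1, p₋₂=0, q₋₁=0, q₋₂=1):
  k=0: a=1, p=1, q=1
  k=1: a=2, p=3, q=2
  k=2: a=3, p=10, q=7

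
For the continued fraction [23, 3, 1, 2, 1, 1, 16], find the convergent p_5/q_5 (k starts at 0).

605/26

Using pₖ = aₖpₖ₋₁ + pₖ₋₂, qₖ = aₖqₖ₋₁ + qₖ₋₂ (with p₋₁=1, p₋₂=0, q₋₁=0, q₋₂=1):
  k=0: a=23, p=23, q=1
  k=1: a=3, p=70, q=3
  k=2: a=1, p=93, q=4
  k=3: a=2, p=256, q=11
  k=4: a=1, p=349, q=15
  k=5: a=1, p=605, q=26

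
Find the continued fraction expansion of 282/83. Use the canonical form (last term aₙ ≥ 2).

282 = 3·83 + 33
83 = 2·33 + 17
33 = 1·17 + 16
17 = 1·16 + 1
16 = 16·1 + 0  (stop)
So 282/83 = [3; 2, 1, 1, 16].

[3; 2, 1, 1, 16]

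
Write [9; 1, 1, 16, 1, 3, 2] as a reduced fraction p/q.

2959/311

Fold from the inside: start with 2/1.
  3 + 1/2 = 7/2
  1 + 2/7 = 9/7
  16 + 7/9 = 151/9
  1 + 9/151 = 160/151
  1 + 151/160 = 311/160
  9 + 160/311 = 2959/311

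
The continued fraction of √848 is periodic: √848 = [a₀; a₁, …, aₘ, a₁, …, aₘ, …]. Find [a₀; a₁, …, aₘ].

[29; 8, 3, 3, 3, 8, 58]

a₀ = ⌊√848⌋ = 29.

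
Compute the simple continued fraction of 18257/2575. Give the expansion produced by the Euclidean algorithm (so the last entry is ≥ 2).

18257 = 7·2575 + 232
2575 = 11·232 + 23
232 = 10·23 + 2
23 = 11·2 + 1
2 = 2·1 + 0  (stop)
So 18257/2575 = [7; 11, 10, 11, 2].

[7; 11, 10, 11, 2]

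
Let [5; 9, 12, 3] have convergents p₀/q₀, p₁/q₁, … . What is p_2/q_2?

557/109

Using pₖ = aₖpₖ₋₁ + pₖ₋₂, qₖ = aₖqₖ₋₁ + qₖ₋₂ (with p₋₁=1, p₋₂=0, q₋₁=0, q₋₂=1):
  k=0: a=5, p=5, q=1
  k=1: a=9, p=46, q=9
  k=2: a=12, p=557, q=109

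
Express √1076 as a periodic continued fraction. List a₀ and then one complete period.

a₀ = ⌊√1076⌋ = 32.
With m₀=0, d₀=1 and mₖ₊₁ = dₖaₖ − mₖ, dₖ₊₁ = (n − mₖ₊₁²)/dₖ, aₖ₊₁ = ⌊(a₀+mₖ₊₁)/dₖ₊₁⌋:
  k=1: m=32, d=52, a=1
  k=2: m=20, d=13, a=4
  k=3: m=32, d=4, a=16
  k=4: m=32, d=13, a=4
  k=5: m=20, d=52, a=1
  k=6: m=32, d=1, a=64
d=1 and a=2a₀=64 at k=6, so the next step gives (m, d) = (32, 52) again — its k=1 value — and the period has length 6.

[32; 1, 4, 16, 4, 1, 64]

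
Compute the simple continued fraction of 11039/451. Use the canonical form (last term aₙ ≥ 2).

11039 = 24*451 + 215
451 = 2*215 + 21
215 = 10*21 + 5
21 = 4*5 + 1
5 = 5*1 + 0  (stop)
So 11039/451 = [24; 2, 10, 4, 5].

[24; 2, 10, 4, 5]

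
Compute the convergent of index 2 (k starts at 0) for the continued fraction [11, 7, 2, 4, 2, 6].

167/15

Using pₖ = aₖpₖ₋₁ + pₖ₋₂, qₖ = aₖqₖ₋₁ + qₖ₋₂ (with p₋₁=1, p₋₂=0, q₋₁=0, q₋₂=1):
  k=0: a=11, p=11, q=1
  k=1: a=7, p=78, q=7
  k=2: a=2, p=167, q=15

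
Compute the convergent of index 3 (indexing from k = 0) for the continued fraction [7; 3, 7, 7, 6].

Using pₖ = aₖpₖ₋₁ + pₖ₋₂, qₖ = aₖqₖ₋₁ + qₖ₋₂ (with p₋₁=1, p₋₂=0, q₋₁=0, q₋₂=1):
  k=0: a=7, p=7, q=1
  k=1: a=3, p=22, q=3
  k=2: a=7, p=161, q=22
  k=3: a=7, p=1149, q=157

1149/157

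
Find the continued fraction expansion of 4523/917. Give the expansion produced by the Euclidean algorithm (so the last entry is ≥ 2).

4523 = 4·917 + 855
917 = 1·855 + 62
855 = 13·62 + 49
62 = 1·49 + 13
49 = 3·13 + 10
13 = 1·10 + 3
10 = 3·3 + 1
3 = 3·1 + 0  (stop)
So 4523/917 = [4; 1, 13, 1, 3, 1, 3, 3].

[4; 1, 13, 1, 3, 1, 3, 3]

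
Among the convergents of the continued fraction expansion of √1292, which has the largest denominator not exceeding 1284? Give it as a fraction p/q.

√1292 = [35; 1, 16, 1, 70, …] (period length 4).
Convergents:
  p_0/q_0 = 35/1
  p_1/q_1 = 36/1
  p_2/q_2 = 611/17
  p_3/q_3 = 647/18
  p_4/q_4 = 45901/1277
  p_5/q_5 = 46548/1295
q_4 = 1277 ≤ 1284 < 1295 = q_5, so the answer is 45901/1277.

45901/1277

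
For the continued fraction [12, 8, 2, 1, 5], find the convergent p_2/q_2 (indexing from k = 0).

206/17

Using pₖ = aₖpₖ₋₁ + pₖ₋₂, qₖ = aₖqₖ₋₁ + qₖ₋₂ (with p₋₁=1, p₋₂=0, q₋₁=0, q₋₂=1):
  k=0: a=12, p=12, q=1
  k=1: a=8, p=97, q=8
  k=2: a=2, p=206, q=17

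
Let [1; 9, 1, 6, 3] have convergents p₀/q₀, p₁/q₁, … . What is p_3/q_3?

76/69

Using pₖ = aₖpₖ₋₁ + pₖ₋₂, qₖ = aₖqₖ₋₁ + qₖ₋₂ (with p₋₁=1, p₋₂=0, q₋₁=0, q₋₂=1):
  k=0: a=1, p=1, q=1
  k=1: a=9, p=10, q=9
  k=2: a=1, p=11, q=10
  k=3: a=6, p=76, q=69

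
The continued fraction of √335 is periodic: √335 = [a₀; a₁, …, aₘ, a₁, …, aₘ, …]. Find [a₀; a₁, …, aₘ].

a₀ = ⌊√335⌋ = 18.
With m₀=0, d₀=1 and mₖ₊₁ = dₖaₖ − mₖ, dₖ₊₁ = (n − mₖ₊₁²)/dₖ, aₖ₊₁ = ⌊(a₀+mₖ₊₁)/dₖ₊₁⌋:
  k=1: m=18, d=11, a=3
  k=2: m=15, d=10, a=3
  k=3: m=15, d=11, a=3
  k=4: m=18, d=1, a=36
d=1 and a=2a₀=36 at k=4, so the next step gives (m, d) = (18, 11) again — its k=1 value — and the period has length 4.

[18; 3, 3, 3, 36]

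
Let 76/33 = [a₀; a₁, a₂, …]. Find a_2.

3

76 = 2·33 + 10   →  a_0 = 2
33 = 3·10 + 3   →  a_1 = 3
10 = 3·3 + 1   →  a_2 = 3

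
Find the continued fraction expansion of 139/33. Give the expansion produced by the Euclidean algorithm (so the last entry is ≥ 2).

139 = 4*33 + 7
33 = 4*7 + 5
7 = 1*5 + 2
5 = 2*2 + 1
2 = 2*1 + 0  (stop)
So 139/33 = [4; 4, 1, 2, 2].

[4; 4, 1, 2, 2]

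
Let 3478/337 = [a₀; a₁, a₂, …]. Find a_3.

3

3478 = 10·337 + 108   →  a_0 = 10
337 = 3·108 + 13   →  a_1 = 3
108 = 8·13 + 4   →  a_2 = 8
13 = 3·4 + 1   →  a_3 = 3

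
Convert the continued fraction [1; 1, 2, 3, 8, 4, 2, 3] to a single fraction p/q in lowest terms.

Fold from the inside: start with 3/1.
  2 + 1/3 = 7/3
  4 + 3/7 = 31/7
  8 + 7/31 = 255/31
  3 + 31/255 = 796/255
  2 + 255/796 = 1847/796
  1 + 796/1847 = 2643/1847
  1 + 1847/2643 = 4490/2643

4490/2643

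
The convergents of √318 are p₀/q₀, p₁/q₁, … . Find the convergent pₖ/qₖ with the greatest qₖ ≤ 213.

√318 = [17; 1, 4, 1, 34, …] (period length 4).
Convergents:
  p_0/q_0 = 17/1
  p_1/q_1 = 18/1
  p_2/q_2 = 89/5
  p_3/q_3 = 107/6
  p_4/q_4 = 3727/209
  p_5/q_5 = 3834/215
q_4 = 209 ≤ 213 < 215 = q_5, so the answer is 3727/209.

3727/209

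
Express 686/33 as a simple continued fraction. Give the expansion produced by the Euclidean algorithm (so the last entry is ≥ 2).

[20; 1, 3, 1, 2, 2]

686 = 20·33 + 26
33 = 1·26 + 7
26 = 3·7 + 5
7 = 1·5 + 2
5 = 2·2 + 1
2 = 2·1 + 0  (stop)
So 686/33 = [20; 1, 3, 1, 2, 2].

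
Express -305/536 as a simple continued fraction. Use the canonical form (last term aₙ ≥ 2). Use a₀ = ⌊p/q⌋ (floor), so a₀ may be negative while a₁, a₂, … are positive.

-305 = -1*536 + 231
536 = 2*231 + 74
231 = 3*74 + 9
74 = 8*9 + 2
9 = 4*2 + 1
2 = 2*1 + 0  (stop)
So -305/536 = [-1; 2, 3, 8, 4, 2].

[-1; 2, 3, 8, 4, 2]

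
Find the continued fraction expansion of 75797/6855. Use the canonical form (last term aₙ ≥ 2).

[11; 17, 2, 19, 10]

75797 = 11·6855 + 392
6855 = 17·392 + 191
392 = 2·191 + 10
191 = 19·10 + 1
10 = 10·1 + 0  (stop)
So 75797/6855 = [11; 17, 2, 19, 10].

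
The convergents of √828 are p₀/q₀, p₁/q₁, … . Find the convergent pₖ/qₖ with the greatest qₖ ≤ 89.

√828 = [28; 1, 3, 2, 3, 1, 56, …] (period length 6).
Convergents:
  p_0/q_0 = 28/1
  p_1/q_1 = 29/1
  p_2/q_2 = 115/4
  p_3/q_3 = 259/9
  p_4/q_4 = 892/31
  p_5/q_5 = 1151/40
  p_6/q_6 = 65348/2271
q_5 = 40 ≤ 89 < 2271 = q_6, so the answer is 1151/40.

1151/40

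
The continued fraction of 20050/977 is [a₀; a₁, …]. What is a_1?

20050 = 20·977 + 510   →  a_0 = 20
977 = 1·510 + 467   →  a_1 = 1

1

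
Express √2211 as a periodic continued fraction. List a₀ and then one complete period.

[47; 47, 94]

a₀ = ⌊√2211⌋ = 47.
With m₀=0, d₀=1 and mₖ₊₁ = dₖaₖ − mₖ, dₖ₊₁ = (n − mₖ₊₁²)/dₖ, aₖ₊₁ = ⌊(a₀+mₖ₊₁)/dₖ₊₁⌋:
  k=1: m=47, d=2, a=47
  k=2: m=47, d=1, a=94
d=1 and a=2a₀=94 at k=2, so the next step gives (m, d) = (47, 2) again — its k=1 value — and the period has length 2.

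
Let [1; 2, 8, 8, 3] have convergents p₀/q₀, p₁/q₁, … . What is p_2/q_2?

Using pₖ = aₖpₖ₋₁ + pₖ₋₂, qₖ = aₖqₖ₋₁ + qₖ₋₂ (with p₋₁=1, p₋₂=0, q₋₁=0, q₋₂=1):
  k=0: a=1, p=1, q=1
  k=1: a=2, p=3, q=2
  k=2: a=8, p=25, q=17

25/17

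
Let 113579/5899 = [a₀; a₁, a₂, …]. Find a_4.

9

113579 = 19·5899 + 1498   →  a_0 = 19
5899 = 3·1498 + 1405   →  a_1 = 3
1498 = 1·1405 + 93   →  a_2 = 1
1405 = 15·93 + 10   →  a_3 = 15
93 = 9·10 + 3   →  a_4 = 9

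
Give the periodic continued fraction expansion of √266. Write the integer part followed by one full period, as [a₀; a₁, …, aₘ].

[16; 3, 4, 3, 32]

a₀ = ⌊√266⌋ = 16.
With m₀=0, d₀=1 and mₖ₊₁ = dₖaₖ − mₖ, dₖ₊₁ = (n − mₖ₊₁²)/dₖ, aₖ₊₁ = ⌊(a₀+mₖ₊₁)/dₖ₊₁⌋:
  k=1: m=16, d=10, a=3
  k=2: m=14, d=7, a=4
  k=3: m=14, d=10, a=3
  k=4: m=16, d=1, a=32
d=1 and a=2a₀=32 at k=4, so the next step gives (m, d) = (16, 10) again — its k=1 value — and the period has length 4.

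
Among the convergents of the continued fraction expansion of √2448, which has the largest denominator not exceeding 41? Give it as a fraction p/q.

√2448 = [49; 2, 10, 2, 98, …] (period length 4).
Convergents:
  p_0/q_0 = 49/1
  p_1/q_1 = 99/2
  p_2/q_2 = 1039/21
  p_3/q_3 = 2177/44
q_2 = 21 ≤ 41 < 44 = q_3, so the answer is 1039/21.

1039/21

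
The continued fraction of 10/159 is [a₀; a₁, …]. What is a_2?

10 = 0·159 + 10   →  a_0 = 0
159 = 15·10 + 9   →  a_1 = 15
10 = 1·9 + 1   →  a_2 = 1

1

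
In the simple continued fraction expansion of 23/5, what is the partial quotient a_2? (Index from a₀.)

1

23 = 4·5 + 3   →  a_0 = 4
5 = 1·3 + 2   →  a_1 = 1
3 = 1·2 + 1   →  a_2 = 1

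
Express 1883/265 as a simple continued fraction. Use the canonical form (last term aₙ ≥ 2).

1883 = 7×265 + 28
265 = 9×28 + 13
28 = 2×13 + 2
13 = 6×2 + 1
2 = 2×1 + 0  (stop)
So 1883/265 = [7; 9, 2, 6, 2].

[7; 9, 2, 6, 2]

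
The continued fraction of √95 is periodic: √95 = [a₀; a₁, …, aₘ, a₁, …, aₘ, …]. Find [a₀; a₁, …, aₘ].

[9; 1, 2, 1, 18]

a₀ = ⌊√95⌋ = 9.
With m₀=0, d₀=1 and mₖ₊₁ = dₖaₖ − mₖ, dₖ₊₁ = (n − mₖ₊₁²)/dₖ, aₖ₊₁ = ⌊(a₀+mₖ₊₁)/dₖ₊₁⌋:
  k=1: m=9, d=14, a=1
  k=2: m=5, d=5, a=2
  k=3: m=5, d=14, a=1
  k=4: m=9, d=1, a=18
d=1 and a=2a₀=18 at k=4, so the next step gives (m, d) = (9, 14) again — its k=1 value — and the period has length 4.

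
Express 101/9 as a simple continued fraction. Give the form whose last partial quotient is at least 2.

101 = 11×9 + 2
9 = 4×2 + 1
2 = 2×1 + 0  (stop)
So 101/9 = [11; 4, 2].

[11; 4, 2]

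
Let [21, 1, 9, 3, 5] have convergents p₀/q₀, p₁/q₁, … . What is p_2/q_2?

219/10

Using pₖ = aₖpₖ₋₁ + pₖ₋₂, qₖ = aₖqₖ₋₁ + qₖ₋₂ (with p₋₁=1, p₋₂=0, q₋₁=0, q₋₂=1):
  k=0: a=21, p=21, q=1
  k=1: a=1, p=22, q=1
  k=2: a=9, p=219, q=10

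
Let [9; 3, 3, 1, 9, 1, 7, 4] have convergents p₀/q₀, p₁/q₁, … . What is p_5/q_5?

1303/140

Using pₖ = aₖpₖ₋₁ + pₖ₋₂, qₖ = aₖqₖ₋₁ + qₖ₋₂ (with p₋₁=1, p₋₂=0, q₋₁=0, q₋₂=1):
  k=0: a=9, p=9, q=1
  k=1: a=3, p=28, q=3
  k=2: a=3, p=93, q=10
  k=3: a=1, p=121, q=13
  k=4: a=9, p=1182, q=127
  k=5: a=1, p=1303, q=140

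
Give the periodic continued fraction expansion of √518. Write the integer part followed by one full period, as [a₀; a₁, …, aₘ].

a₀ = ⌊√518⌋ = 22.
With m₀=0, d₀=1 and mₖ₊₁ = dₖaₖ − mₖ, dₖ₊₁ = (n − mₖ₊₁²)/dₖ, aₖ₊₁ = ⌊(a₀+mₖ₊₁)/dₖ₊₁⌋:
  k=1: m=22, d=34, a=1
  k=2: m=12, d=11, a=3
  k=3: m=21, d=7, a=6
  k=4: m=21, d=11, a=3
  k=5: m=12, d=34, a=1
  k=6: m=22, d=1, a=44
d=1 and a=2a₀=44 at k=6, so the next step gives (m, d) = (22, 34) again — its k=1 value — and the period has length 6.

[22; 1, 3, 6, 3, 1, 44]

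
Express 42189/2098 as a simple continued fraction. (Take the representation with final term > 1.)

[20; 9, 6, 5, 3, 2]

42189 = 20*2098 + 229
2098 = 9*229 + 37
229 = 6*37 + 7
37 = 5*7 + 2
7 = 3*2 + 1
2 = 2*1 + 0  (stop)
So 42189/2098 = [20; 9, 6, 5, 3, 2].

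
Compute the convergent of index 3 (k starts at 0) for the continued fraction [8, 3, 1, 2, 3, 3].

91/11

Using pₖ = aₖpₖ₋₁ + pₖ₋₂, qₖ = aₖqₖ₋₁ + qₖ₋₂ (with p₋₁=1, p₋₂=0, q₋₁=0, q₋₂=1):
  k=0: a=8, p=8, q=1
  k=1: a=3, p=25, q=3
  k=2: a=1, p=33, q=4
  k=3: a=2, p=91, q=11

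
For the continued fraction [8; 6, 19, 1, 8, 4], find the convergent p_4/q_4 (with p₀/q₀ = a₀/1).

8843/1083

Using pₖ = aₖpₖ₋₁ + pₖ₋₂, qₖ = aₖqₖ₋₁ + qₖ₋₂ (with p₋₁=1, p₋₂=0, q₋₁=0, q₋₂=1):
  k=0: a=8, p=8, q=1
  k=1: a=6, p=49, q=6
  k=2: a=19, p=939, q=115
  k=3: a=1, p=988, q=121
  k=4: a=8, p=8843, q=1083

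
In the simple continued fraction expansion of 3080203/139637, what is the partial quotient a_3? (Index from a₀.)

3

3080203 = 22·139637 + 8189   →  a_0 = 22
139637 = 17·8189 + 424   →  a_1 = 17
8189 = 19·424 + 133   →  a_2 = 19
424 = 3·133 + 25   →  a_3 = 3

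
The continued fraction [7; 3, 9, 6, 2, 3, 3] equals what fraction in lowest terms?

Fold from the inside: start with 3/1.
  3 + 1/3 = 10/3
  2 + 3/10 = 23/10
  6 + 10/23 = 148/23
  9 + 23/148 = 1355/148
  3 + 148/1355 = 4213/1355
  7 + 1355/4213 = 30846/4213

30846/4213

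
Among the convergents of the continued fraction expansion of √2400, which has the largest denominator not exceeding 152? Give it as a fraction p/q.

4801/98

√2400 = [48; 1, 96, …] (period length 2).
Convergents:
  p_0/q_0 = 48/1
  p_1/q_1 = 49/1
  p_2/q_2 = 4752/97
  p_3/q_3 = 4801/98
  p_4/q_4 = 465648/9505
q_3 = 98 ≤ 152 < 9505 = q_4, so the answer is 4801/98.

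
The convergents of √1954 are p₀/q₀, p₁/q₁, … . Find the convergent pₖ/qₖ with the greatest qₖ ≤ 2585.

95525/2161

√1954 = [44; 4, 1, 9, 44, 9, 1, 4, 88, …] (period length 8).
Convergents:
  p_0/q_0 = 44/1
  p_1/q_1 = 177/4
  p_2/q_2 = 221/5
  p_3/q_3 = 2166/49
  p_4/q_4 = 95525/2161
  p_5/q_5 = 861891/19498
q_4 = 2161 ≤ 2585 < 19498 = q_5, so the answer is 95525/2161.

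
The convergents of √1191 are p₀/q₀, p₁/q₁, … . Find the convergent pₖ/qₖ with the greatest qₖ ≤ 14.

√1191 = [34; 1, 1, 22, 1, 1, 68, …] (period length 6).
Convergents:
  p_0/q_0 = 34/1
  p_1/q_1 = 35/1
  p_2/q_2 = 69/2
  p_3/q_3 = 1553/45
q_2 = 2 ≤ 14 < 45 = q_3, so the answer is 69/2.

69/2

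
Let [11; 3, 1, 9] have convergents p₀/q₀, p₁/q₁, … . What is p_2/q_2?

Using pₖ = aₖpₖ₋₁ + pₖ₋₂, qₖ = aₖqₖ₋₁ + qₖ₋₂ (with p₋₁=1, p₋₂=0, q₋₁=0, q₋₂=1):
  k=0: a=11, p=11, q=1
  k=1: a=3, p=34, q=3
  k=2: a=1, p=45, q=4

45/4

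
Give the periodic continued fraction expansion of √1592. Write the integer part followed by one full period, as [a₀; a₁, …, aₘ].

[39; 1, 8, 1, 78]

a₀ = ⌊√1592⌋ = 39.
With m₀=0, d₀=1 and mₖ₊₁ = dₖaₖ − mₖ, dₖ₊₁ = (n − mₖ₊₁²)/dₖ, aₖ₊₁ = ⌊(a₀+mₖ₊₁)/dₖ₊₁⌋:
  k=1: m=39, d=71, a=1
  k=2: m=32, d=8, a=8
  k=3: m=32, d=71, a=1
  k=4: m=39, d=1, a=78
d=1 and a=2a₀=78 at k=4, so the next step gives (m, d) = (39, 71) again — its k=1 value — and the period has length 4.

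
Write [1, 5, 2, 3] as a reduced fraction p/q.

45/38

Using pₖ = aₖpₖ₋₁ + pₖ₋₂ and qₖ = aₖqₖ₋₁ + qₖ₋₂:
  k=0: a=1, p=1, q=1
  k=1: a=5, p=6, q=5
  k=2: a=2, p=13, q=11
  k=3: a=3, p=45, q=38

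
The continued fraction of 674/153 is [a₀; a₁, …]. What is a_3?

674 = 4·153 + 62   →  a_0 = 4
153 = 2·62 + 29   →  a_1 = 2
62 = 2·29 + 4   →  a_2 = 2
29 = 7·4 + 1   →  a_3 = 7

7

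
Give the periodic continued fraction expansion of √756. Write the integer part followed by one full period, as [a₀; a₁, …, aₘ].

a₀ = ⌊√756⌋ = 27.
With m₀=0, d₀=1 and mₖ₊₁ = dₖaₖ − mₖ, dₖ₊₁ = (n − mₖ₊₁²)/dₖ, aₖ₊₁ = ⌊(a₀+mₖ₊₁)/dₖ₊₁⌋:
  k=1: m=27, d=27, a=2
  k=2: m=27, d=1, a=54
d=1 and a=2a₀=54 at k=2, so the next step gives (m, d) = (27, 27) again — its k=1 value — and the period has length 2.

[27; 2, 54]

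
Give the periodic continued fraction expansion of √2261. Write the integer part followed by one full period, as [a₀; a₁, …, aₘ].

a₀ = ⌊√2261⌋ = 47.

[47; 1, 1, 4, 1, 1, 94]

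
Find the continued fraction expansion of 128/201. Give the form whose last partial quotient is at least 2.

[0; 1, 1, 1, 3, 18]

128 = 0·201 + 128
201 = 1·128 + 73
128 = 1·73 + 55
73 = 1·55 + 18
55 = 3·18 + 1
18 = 18·1 + 0  (stop)
So 128/201 = [0; 1, 1, 1, 3, 18].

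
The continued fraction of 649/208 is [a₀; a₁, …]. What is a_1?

649 = 3·208 + 25   →  a_0 = 3
208 = 8·25 + 8   →  a_1 = 8

8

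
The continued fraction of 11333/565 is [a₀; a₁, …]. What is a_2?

11333 = 20·565 + 33   →  a_0 = 20
565 = 17·33 + 4   →  a_1 = 17
33 = 8·4 + 1   →  a_2 = 8

8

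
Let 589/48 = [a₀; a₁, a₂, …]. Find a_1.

589 = 12·48 + 13   →  a_0 = 12
48 = 3·13 + 9   →  a_1 = 3

3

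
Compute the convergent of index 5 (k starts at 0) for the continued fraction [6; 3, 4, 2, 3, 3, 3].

2076/329

Using pₖ = aₖpₖ₋₁ + pₖ₋₂, qₖ = aₖqₖ₋₁ + qₖ₋₂ (with p₋₁=1, p₋₂=0, q₋₁=0, q₋₂=1):
  k=0: a=6, p=6, q=1
  k=1: a=3, p=19, q=3
  k=2: a=4, p=82, q=13
  k=3: a=2, p=183, q=29
  k=4: a=3, p=631, q=100
  k=5: a=3, p=2076, q=329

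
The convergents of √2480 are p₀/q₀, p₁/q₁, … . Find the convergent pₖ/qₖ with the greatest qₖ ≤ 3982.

√2480 = [49; 1, 3, 1, 98, …] (period length 4).
Convergents:
  p_0/q_0 = 49/1
  p_1/q_1 = 50/1
  p_2/q_2 = 199/4
  p_3/q_3 = 249/5
  p_4/q_4 = 24601/494
  p_5/q_5 = 24850/499
  p_6/q_6 = 99151/1991
  p_7/q_7 = 124001/2490
  p_8/q_8 = 12251249/246011
q_7 = 2490 ≤ 3982 < 246011 = q_8, so the answer is 124001/2490.

124001/2490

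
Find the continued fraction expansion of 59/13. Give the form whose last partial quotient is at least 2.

59 = 4·13 + 7
13 = 1·7 + 6
7 = 1·6 + 1
6 = 6·1 + 0  (stop)
So 59/13 = [4; 1, 1, 6].

[4; 1, 1, 6]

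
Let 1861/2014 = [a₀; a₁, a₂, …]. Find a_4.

8

1861 = 0·2014 + 1861   →  a_0 = 0
2014 = 1·1861 + 153   →  a_1 = 1
1861 = 12·153 + 25   →  a_2 = 12
153 = 6·25 + 3   →  a_3 = 6
25 = 8·3 + 1   →  a_4 = 8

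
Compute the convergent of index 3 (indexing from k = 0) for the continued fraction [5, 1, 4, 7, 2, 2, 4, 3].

Using pₖ = aₖpₖ₋₁ + pₖ₋₂, qₖ = aₖqₖ₋₁ + qₖ₋₂ (with p₋₁=1, p₋₂=0, q₋₁=0, q₋₂=1):
  k=0: a=5, p=5, q=1
  k=1: a=1, p=6, q=1
  k=2: a=4, p=29, q=5
  k=3: a=7, p=209, q=36

209/36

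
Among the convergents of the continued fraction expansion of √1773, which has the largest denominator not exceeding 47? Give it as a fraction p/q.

1179/28

√1773 = [42; 9, 2, 1, 8, 1, 2, 9, 84, …] (period length 8).
Convergents:
  p_0/q_0 = 42/1
  p_1/q_1 = 379/9
  p_2/q_2 = 800/19
  p_3/q_3 = 1179/28
  p_4/q_4 = 10232/243
q_3 = 28 ≤ 47 < 243 = q_4, so the answer is 1179/28.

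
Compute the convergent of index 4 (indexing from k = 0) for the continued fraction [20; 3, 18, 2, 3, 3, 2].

8009/394

Using pₖ = aₖpₖ₋₁ + pₖ₋₂, qₖ = aₖqₖ₋₁ + qₖ₋₂ (with p₋₁=1, p₋₂=0, q₋₁=0, q₋₂=1):
  k=0: a=20, p=20, q=1
  k=1: a=3, p=61, q=3
  k=2: a=18, p=1118, q=55
  k=3: a=2, p=2297, q=113
  k=4: a=3, p=8009, q=394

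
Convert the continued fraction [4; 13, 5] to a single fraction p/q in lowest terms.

Using pₖ = aₖpₖ₋₁ + pₖ₋₂ and qₖ = aₖqₖ₋₁ + qₖ₋₂:
  k=0: a=4, p=4, q=1
  k=1: a=13, p=53, q=13
  k=2: a=5, p=269, q=66

269/66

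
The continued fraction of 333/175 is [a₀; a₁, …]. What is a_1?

333 = 1·175 + 158   →  a_0 = 1
175 = 1·158 + 17   →  a_1 = 1

1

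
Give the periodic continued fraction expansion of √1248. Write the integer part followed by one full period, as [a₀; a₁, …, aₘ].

a₀ = ⌊√1248⌋ = 35.

[35; 3, 17, 3, 70]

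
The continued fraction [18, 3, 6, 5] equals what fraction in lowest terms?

1795/98

Fold from the inside: start with 5/1.
  6 + 1/5 = 31/5
  3 + 5/31 = 98/31
  18 + 31/98 = 1795/98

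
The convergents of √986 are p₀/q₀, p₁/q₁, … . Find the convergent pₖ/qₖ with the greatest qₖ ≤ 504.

9797/312

√986 = [31; 2, 2, 62, …] (period length 3).
Convergents:
  p_0/q_0 = 31/1
  p_1/q_1 = 63/2
  p_2/q_2 = 157/5
  p_3/q_3 = 9797/312
  p_4/q_4 = 19751/629
q_3 = 312 ≤ 504 < 629 = q_4, so the answer is 9797/312.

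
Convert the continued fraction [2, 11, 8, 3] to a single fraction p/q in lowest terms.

581/278

Fold from the inside: start with 3/1.
  8 + 1/3 = 25/3
  11 + 3/25 = 278/25
  2 + 25/278 = 581/278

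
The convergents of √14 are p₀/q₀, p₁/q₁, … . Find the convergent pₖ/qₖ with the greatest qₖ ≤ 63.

√14 = [3; 1, 2, 1, 6, …] (period length 4).
Convergents:
  p_0/q_0 = 3/1
  p_1/q_1 = 4/1
  p_2/q_2 = 11/3
  p_3/q_3 = 15/4
  p_4/q_4 = 101/27
  p_5/q_5 = 116/31
  p_6/q_6 = 333/89
q_5 = 31 ≤ 63 < 89 = q_6, so the answer is 116/31.

116/31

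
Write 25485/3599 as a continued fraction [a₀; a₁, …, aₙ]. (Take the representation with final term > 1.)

[7; 12, 3, 13, 1, 1, 3]

25485 = 7×3599 + 292
3599 = 12×292 + 95
292 = 3×95 + 7
95 = 13×7 + 4
7 = 1×4 + 3
4 = 1×3 + 1
3 = 3×1 + 0  (stop)
So 25485/3599 = [7; 12, 3, 13, 1, 1, 3].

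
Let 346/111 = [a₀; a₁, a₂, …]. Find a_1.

346 = 3·111 + 13   →  a_0 = 3
111 = 8·13 + 7   →  a_1 = 8

8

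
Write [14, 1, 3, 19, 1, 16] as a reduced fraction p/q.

20256/1373

Fold from the inside: start with 16/1.
  1 + 1/16 = 17/16
  19 + 16/17 = 339/17
  3 + 17/339 = 1034/339
  1 + 339/1034 = 1373/1034
  14 + 1034/1373 = 20256/1373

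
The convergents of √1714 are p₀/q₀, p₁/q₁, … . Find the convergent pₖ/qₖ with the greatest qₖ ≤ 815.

√1714 = [41; 2, 2, 82, …] (period length 3).
Convergents:
  p_0/q_0 = 41/1
  p_1/q_1 = 83/2
  p_2/q_2 = 207/5
  p_3/q_3 = 17057/412
  p_4/q_4 = 34321/829
q_3 = 412 ≤ 815 < 829 = q_4, so the answer is 17057/412.

17057/412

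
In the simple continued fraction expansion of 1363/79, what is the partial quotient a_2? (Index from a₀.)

1

1363 = 17·79 + 20   →  a_0 = 17
79 = 3·20 + 19   →  a_1 = 3
20 = 1·19 + 1   →  a_2 = 1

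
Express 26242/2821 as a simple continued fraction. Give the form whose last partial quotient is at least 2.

26242 = 9×2821 + 853
2821 = 3×853 + 262
853 = 3×262 + 67
262 = 3×67 + 61
67 = 1×61 + 6
61 = 10×6 + 1
6 = 6×1 + 0  (stop)
So 26242/2821 = [9; 3, 3, 3, 1, 10, 6].

[9; 3, 3, 3, 1, 10, 6]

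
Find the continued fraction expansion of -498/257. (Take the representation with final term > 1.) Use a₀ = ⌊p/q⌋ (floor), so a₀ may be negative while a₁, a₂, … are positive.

[-2; 16, 16]

-498 = -2*257 + 16
257 = 16*16 + 1
16 = 16*1 + 0  (stop)
So -498/257 = [-2; 16, 16].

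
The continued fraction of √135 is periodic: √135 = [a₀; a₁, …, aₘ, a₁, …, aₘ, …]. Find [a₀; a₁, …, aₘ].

a₀ = ⌊√135⌋ = 11.

[11; 1, 1, 1, 1, 1, 1, 1, 22]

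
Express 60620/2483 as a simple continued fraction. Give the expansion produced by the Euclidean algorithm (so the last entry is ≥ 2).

60620 = 24*2483 + 1028
2483 = 2*1028 + 427
1028 = 2*427 + 174
427 = 2*174 + 79
174 = 2*79 + 16
79 = 4*16 + 15
16 = 1*15 + 1
15 = 15*1 + 0  (stop)
So 60620/2483 = [24; 2, 2, 2, 2, 4, 1, 15].

[24; 2, 2, 2, 2, 4, 1, 15]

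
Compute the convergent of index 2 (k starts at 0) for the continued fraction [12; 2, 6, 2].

162/13

Using pₖ = aₖpₖ₋₁ + pₖ₋₂, qₖ = aₖqₖ₋₁ + qₖ₋₂ (with p₋₁=1, p₋₂=0, q₋₁=0, q₋₂=1):
  k=0: a=12, p=12, q=1
  k=1: a=2, p=25, q=2
  k=2: a=6, p=162, q=13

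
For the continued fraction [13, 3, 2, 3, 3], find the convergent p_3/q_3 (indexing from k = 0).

319/24

Using pₖ = aₖpₖ₋₁ + pₖ₋₂, qₖ = aₖqₖ₋₁ + qₖ₋₂ (with p₋₁=1, p₋₂=0, q₋₁=0, q₋₂=1):
  k=0: a=13, p=13, q=1
  k=1: a=3, p=40, q=3
  k=2: a=2, p=93, q=7
  k=3: a=3, p=319, q=24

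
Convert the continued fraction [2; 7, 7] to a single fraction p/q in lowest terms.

Fold from the inside: start with 7/1.
  7 + 1/7 = 50/7
  2 + 7/50 = 107/50

107/50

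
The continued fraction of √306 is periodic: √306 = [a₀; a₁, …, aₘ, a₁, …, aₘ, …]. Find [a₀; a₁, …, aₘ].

a₀ = ⌊√306⌋ = 17.
With m₀=0, d₀=1 and mₖ₊₁ = dₖaₖ − mₖ, dₖ₊₁ = (n − mₖ₊₁²)/dₖ, aₖ₊₁ = ⌊(a₀+mₖ₊₁)/dₖ₊₁⌋:
  k=1: m=17, d=17, a=2
  k=2: m=17, d=1, a=34
d=1 and a=2a₀=34 at k=2, so the next step gives (m, d) = (17, 17) again — its k=1 value — and the period has length 2.

[17; 2, 34]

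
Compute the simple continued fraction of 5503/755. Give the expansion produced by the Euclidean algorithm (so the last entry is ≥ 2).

5503 = 7*755 + 218
755 = 3*218 + 101
218 = 2*101 + 16
101 = 6*16 + 5
16 = 3*5 + 1
5 = 5*1 + 0  (stop)
So 5503/755 = [7; 3, 2, 6, 3, 5].

[7; 3, 2, 6, 3, 5]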